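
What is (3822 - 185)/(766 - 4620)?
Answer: -3637/3854 ≈ -0.94370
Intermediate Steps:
(3822 - 185)/(766 - 4620) = 3637/(-3854) = 3637*(-1/3854) = -3637/3854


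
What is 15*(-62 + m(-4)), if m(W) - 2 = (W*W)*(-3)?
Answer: -1620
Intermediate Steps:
m(W) = 2 - 3*W² (m(W) = 2 + (W*W)*(-3) = 2 + W²*(-3) = 2 - 3*W²)
15*(-62 + m(-4)) = 15*(-62 + (2 - 3*(-4)²)) = 15*(-62 + (2 - 3*16)) = 15*(-62 + (2 - 48)) = 15*(-62 - 46) = 15*(-108) = -1620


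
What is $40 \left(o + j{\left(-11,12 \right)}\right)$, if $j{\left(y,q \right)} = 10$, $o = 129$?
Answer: $5560$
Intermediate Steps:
$40 \left(o + j{\left(-11,12 \right)}\right) = 40 \left(129 + 10\right) = 40 \cdot 139 = 5560$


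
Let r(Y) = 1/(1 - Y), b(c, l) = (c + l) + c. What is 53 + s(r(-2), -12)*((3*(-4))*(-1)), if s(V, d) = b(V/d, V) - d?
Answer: 601/3 ≈ 200.33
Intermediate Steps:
b(c, l) = l + 2*c
s(V, d) = V - d + 2*V/d (s(V, d) = (V + 2*(V/d)) - d = (V + 2*V/d) - d = V - d + 2*V/d)
53 + s(r(-2), -12)*((3*(-4))*(-1)) = 53 + (-1/(-1 - 2) - 1*(-12) + 2*(-1/(-1 - 2))/(-12))*((3*(-4))*(-1)) = 53 + (-1/(-3) + 12 + 2*(-1/(-3))*(-1/12))*(-12*(-1)) = 53 + (-1*(-⅓) + 12 + 2*(-1*(-⅓))*(-1/12))*12 = 53 + (⅓ + 12 + 2*(⅓)*(-1/12))*12 = 53 + (⅓ + 12 - 1/18)*12 = 53 + (221/18)*12 = 53 + 442/3 = 601/3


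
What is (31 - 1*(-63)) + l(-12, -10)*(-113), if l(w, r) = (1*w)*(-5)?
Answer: -6686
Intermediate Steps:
l(w, r) = -5*w (l(w, r) = w*(-5) = -5*w)
(31 - 1*(-63)) + l(-12, -10)*(-113) = (31 - 1*(-63)) - 5*(-12)*(-113) = (31 + 63) + 60*(-113) = 94 - 6780 = -6686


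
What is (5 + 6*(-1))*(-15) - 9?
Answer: 6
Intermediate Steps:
(5 + 6*(-1))*(-15) - 9 = (5 - 6)*(-15) - 9 = -1*(-15) - 9 = 15 - 9 = 6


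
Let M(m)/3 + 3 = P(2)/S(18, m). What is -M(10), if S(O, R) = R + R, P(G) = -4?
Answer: 48/5 ≈ 9.6000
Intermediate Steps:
S(O, R) = 2*R
M(m) = -9 - 6/m (M(m) = -9 + 3*(-4*1/(2*m)) = -9 + 3*(-2/m) = -9 - 6/m)
-M(10) = -(-9 - 6/10) = -(-9 - 6*⅒) = -(-9 - ⅗) = -1*(-48/5) = 48/5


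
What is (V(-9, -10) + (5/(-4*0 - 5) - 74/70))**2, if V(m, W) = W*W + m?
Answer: 9690769/1225 ≈ 7910.8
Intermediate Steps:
V(m, W) = m + W**2 (V(m, W) = W**2 + m = m + W**2)
(V(-9, -10) + (5/(-4*0 - 5) - 74/70))**2 = ((-9 + (-10)**2) + (5/(-4*0 - 5) - 74/70))**2 = ((-9 + 100) + (5/(0 - 5) - 74*1/70))**2 = (91 + (5/(-5) - 37/35))**2 = (91 + (5*(-1/5) - 37/35))**2 = (91 + (-1 - 37/35))**2 = (91 - 72/35)**2 = (3113/35)**2 = 9690769/1225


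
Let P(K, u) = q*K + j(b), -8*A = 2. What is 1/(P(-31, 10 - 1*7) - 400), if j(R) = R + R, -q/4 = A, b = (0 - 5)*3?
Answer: -1/461 ≈ -0.0021692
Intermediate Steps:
A = -¼ (A = -⅛*2 = -¼ ≈ -0.25000)
b = -15 (b = -5*3 = -15)
q = 1 (q = -4*(-¼) = 1)
j(R) = 2*R
P(K, u) = -30 + K (P(K, u) = 1*K + 2*(-15) = K - 30 = -30 + K)
1/(P(-31, 10 - 1*7) - 400) = 1/((-30 - 31) - 400) = 1/(-61 - 400) = 1/(-461) = -1/461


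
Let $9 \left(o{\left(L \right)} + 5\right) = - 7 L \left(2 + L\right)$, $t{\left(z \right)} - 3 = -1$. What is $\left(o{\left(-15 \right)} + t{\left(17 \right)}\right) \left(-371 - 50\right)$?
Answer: $\frac{195344}{3} \approx 65115.0$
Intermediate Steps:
$t{\left(z \right)} = 2$ ($t{\left(z \right)} = 3 - 1 = 2$)
$o{\left(L \right)} = -5 - \frac{7 L \left(2 + L\right)}{9}$ ($o{\left(L \right)} = -5 + \frac{\left(-7\right) L \left(2 + L\right)}{9} = -5 - \frac{7 L \left(2 + L\right)}{9}$)
$\left(o{\left(-15 \right)} + t{\left(17 \right)}\right) \left(-371 - 50\right) = \left(\left(-5 - - \frac{70}{3} - \frac{7 \left(-15\right)^{2}}{9}\right) + 2\right) \left(-371 - 50\right) = \left(\left(-5 + \frac{70}{3} - 175\right) + 2\right) \left(-421\right) = \left(- \frac{470}{3} + 2\right) \left(-421\right) = \left(- \frac{464}{3}\right) \left(-421\right) = \frac{195344}{3}$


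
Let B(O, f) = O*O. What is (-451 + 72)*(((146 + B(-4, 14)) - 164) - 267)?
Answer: 101951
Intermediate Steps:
B(O, f) = O²
(-451 + 72)*(((146 + B(-4, 14)) - 164) - 267) = (-451 + 72)*(((146 + (-4)²) - 164) - 267) = -379*(((146 + 16) - 164) - 267) = -379*((162 - 164) - 267) = -379*(-2 - 267) = -379*(-269) = 101951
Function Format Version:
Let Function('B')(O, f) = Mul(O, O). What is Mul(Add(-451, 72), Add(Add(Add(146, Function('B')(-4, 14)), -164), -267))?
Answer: 101951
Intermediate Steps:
Function('B')(O, f) = Pow(O, 2)
Mul(Add(-451, 72), Add(Add(Add(146, Function('B')(-4, 14)), -164), -267)) = Mul(Add(-451, 72), Add(Add(Add(146, Pow(-4, 2)), -164), -267)) = Mul(-379, Add(Add(Add(146, 16), -164), -267)) = Mul(-379, Add(Add(162, -164), -267)) = Mul(-379, Add(-2, -267)) = Mul(-379, -269) = 101951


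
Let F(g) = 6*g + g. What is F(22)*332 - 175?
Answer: 50953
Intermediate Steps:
F(g) = 7*g
F(22)*332 - 175 = (7*22)*332 - 175 = 154*332 - 175 = 51128 - 175 = 50953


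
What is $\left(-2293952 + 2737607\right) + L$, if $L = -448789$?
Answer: $-5134$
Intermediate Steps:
$\left(-2293952 + 2737607\right) + L = \left(-2293952 + 2737607\right) - 448789 = 443655 - 448789 = -5134$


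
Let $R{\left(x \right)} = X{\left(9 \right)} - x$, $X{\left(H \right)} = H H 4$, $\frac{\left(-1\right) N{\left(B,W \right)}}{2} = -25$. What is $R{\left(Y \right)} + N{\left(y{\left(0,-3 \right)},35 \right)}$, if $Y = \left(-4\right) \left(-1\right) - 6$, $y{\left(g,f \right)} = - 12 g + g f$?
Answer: $376$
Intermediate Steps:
$y{\left(g,f \right)} = - 12 g + f g$
$N{\left(B,W \right)} = 50$ ($N{\left(B,W \right)} = \left(-2\right) \left(-25\right) = 50$)
$X{\left(H \right)} = 4 H^{2}$ ($X{\left(H \right)} = H^{2} \cdot 4 = 4 H^{2}$)
$Y = -2$ ($Y = 4 - 6 = -2$)
$R{\left(x \right)} = 324 - x$ ($R{\left(x \right)} = 4 \cdot 9^{2} - x = 4 \cdot 81 - x = 324 - x$)
$R{\left(Y \right)} + N{\left(y{\left(0,-3 \right)},35 \right)} = \left(324 - -2\right) + 50 = \left(324 + 2\right) + 50 = 326 + 50 = 376$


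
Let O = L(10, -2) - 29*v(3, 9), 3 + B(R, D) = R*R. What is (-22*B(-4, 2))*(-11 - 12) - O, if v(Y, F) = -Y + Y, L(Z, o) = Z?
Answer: 6568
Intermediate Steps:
B(R, D) = -3 + R² (B(R, D) = -3 + R*R = -3 + R²)
v(Y, F) = 0
O = 10 (O = 10 - 29*0 = 10 + 0 = 10)
(-22*B(-4, 2))*(-11 - 12) - O = (-22*(-3 + (-4)²))*(-11 - 12) - 1*10 = -22*(-3 + 16)*(-23) - 10 = -22*13*(-23) - 10 = -286*(-23) - 10 = 6578 - 10 = 6568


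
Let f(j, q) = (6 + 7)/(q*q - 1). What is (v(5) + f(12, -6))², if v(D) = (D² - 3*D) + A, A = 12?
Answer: 613089/1225 ≈ 500.48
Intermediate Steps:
v(D) = 12 + D² - 3*D (v(D) = (D² - 3*D) + 12 = 12 + D² - 3*D)
f(j, q) = 13/(-1 + q²) (f(j, q) = 13/(q² - 1) = 13/(-1 + q²))
(v(5) + f(12, -6))² = ((12 + 5² - 3*5) + 13/(-1 + (-6)²))² = ((12 + 25 - 15) + 13/(-1 + 36))² = (22 + 13/35)² = (783/35)² = 613089/1225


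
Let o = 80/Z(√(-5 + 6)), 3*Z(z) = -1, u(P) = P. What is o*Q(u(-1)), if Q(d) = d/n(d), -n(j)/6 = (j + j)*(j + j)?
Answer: -10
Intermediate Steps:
Z(z) = -⅓ (Z(z) = (⅓)*(-1) = -⅓)
n(j) = -24*j² (n(j) = -6*(j + j)*(j + j) = -6*2*j*2*j = -24*j²)
Q(d) = -1/(24*d) (Q(d) = d/((-24*d²)) = d*(-1/(24*d²)) = -1/(24*d))
o = -240 (o = 80/(-⅓) = 80*(-3) = -240)
o*Q(u(-1)) = -(-10)/(-1) = -(-10)*(-1) = -240*1/24 = -10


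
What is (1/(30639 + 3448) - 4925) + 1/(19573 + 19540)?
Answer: -6566230719475/1333244831 ≈ -4925.0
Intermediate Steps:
(1/(30639 + 3448) - 4925) + 1/(19573 + 19540) = (1/34087 - 4925) + 1/39113 = -167878474/34087 + 1/39113 = -6566230719475/1333244831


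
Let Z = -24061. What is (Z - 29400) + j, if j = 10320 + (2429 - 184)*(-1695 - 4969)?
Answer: -15003821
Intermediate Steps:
j = -14950360 (j = 10320 + 2245*(-6664) = 10320 - 14960680 = -14950360)
(Z - 29400) + j = (-24061 - 29400) - 14950360 = -53461 - 14950360 = -15003821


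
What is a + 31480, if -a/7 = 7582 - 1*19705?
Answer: 116341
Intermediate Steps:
a = 84861 (a = -7*(7582 - 1*19705) = -7*(7582 - 19705) = -7*(-12123) = 84861)
a + 31480 = 84861 + 31480 = 116341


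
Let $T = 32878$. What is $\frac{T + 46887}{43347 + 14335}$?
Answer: $\frac{79765}{57682} \approx 1.3828$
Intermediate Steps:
$\frac{T + 46887}{43347 + 14335} = \frac{32878 + 46887}{43347 + 14335} = \frac{79765}{57682}$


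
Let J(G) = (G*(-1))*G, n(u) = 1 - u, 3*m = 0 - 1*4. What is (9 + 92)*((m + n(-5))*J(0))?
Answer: 0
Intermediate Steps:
m = -4/3 (m = (0 - 1*4)/3 = (0 - 4)/3 = (⅓)*(-4) = -4/3 ≈ -1.3333)
J(G) = -G² (J(G) = (-G)*G = -G²)
(9 + 92)*((m + n(-5))*J(0)) = (9 + 92)*((-4/3 + (1 - 1*(-5)))*(-1*0²)) = 101*((-4/3 + (1 + 5))*(-1*0)) = 101*((-4/3 + 6)*0) = 101*((14/3)*0) = 101*0 = 0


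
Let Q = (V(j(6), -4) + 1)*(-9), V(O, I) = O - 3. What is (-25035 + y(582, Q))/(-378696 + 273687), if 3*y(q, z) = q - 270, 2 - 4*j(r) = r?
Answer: 24931/105009 ≈ 0.23742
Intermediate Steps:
j(r) = 1/2 - r/4
V(O, I) = -3 + O
Q = 27 (Q = ((-3 + (1/2 - 1/4*6)) + 1)*(-9) = ((-3 + (1/2 - 3/2)) + 1)*(-9) = ((-3 - 1) + 1)*(-9) = (-4 + 1)*(-9) = -3*(-9) = 27)
y(q, z) = -90 + q/3 (y(q, z) = (q - 270)/3 = (-270 + q)/3 = -90 + q/3)
(-25035 + y(582, Q))/(-378696 + 273687) = (-25035 + (-90 + (1/3)*582))/(-378696 + 273687) = (-25035 + (-90 + 194))/(-105009) = (-25035 + 104)*(-1/105009) = -24931*(-1/105009) = 24931/105009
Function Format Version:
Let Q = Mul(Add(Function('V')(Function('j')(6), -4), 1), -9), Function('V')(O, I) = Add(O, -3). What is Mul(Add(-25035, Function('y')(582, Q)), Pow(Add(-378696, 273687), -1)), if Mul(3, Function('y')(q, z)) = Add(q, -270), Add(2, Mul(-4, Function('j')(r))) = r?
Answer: Rational(24931, 105009) ≈ 0.23742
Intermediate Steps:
Function('j')(r) = Add(Rational(1, 2), Mul(Rational(-1, 4), r))
Function('V')(O, I) = Add(-3, O)
Q = 27 (Q = Mul(Add(Add(-3, Add(Rational(1, 2), Mul(Rational(-1, 4), 6))), 1), -9) = Mul(Add(Add(-3, Add(Rational(1, 2), Rational(-3, 2))), 1), -9) = Mul(Add(Add(-3, -1), 1), -9) = Mul(Add(-4, 1), -9) = Mul(-3, -9) = 27)
Function('y')(q, z) = Add(-90, Mul(Rational(1, 3), q)) (Function('y')(q, z) = Mul(Rational(1, 3), Add(q, -270)) = Mul(Rational(1, 3), Add(-270, q)) = Add(-90, Mul(Rational(1, 3), q)))
Mul(Add(-25035, Function('y')(582, Q)), Pow(Add(-378696, 273687), -1)) = Mul(Add(-25035, Add(-90, Mul(Rational(1, 3), 582))), Pow(Add(-378696, 273687), -1)) = Mul(Add(-25035, Add(-90, 194)), Pow(-105009, -1)) = Mul(Add(-25035, 104), Rational(-1, 105009)) = Mul(-24931, Rational(-1, 105009)) = Rational(24931, 105009)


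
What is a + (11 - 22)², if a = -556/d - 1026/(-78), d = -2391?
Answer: 4177132/31083 ≈ 134.39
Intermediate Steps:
a = 416089/31083 (a = -556/(-2391) - 1026/(-78) = -556*(-1/2391) - 1026*(-1/78) = 556/2391 + 171/13 = 416089/31083 ≈ 13.386)
a + (11 - 22)² = 416089/31083 + (11 - 22)² = 416089/31083 + (-11)² = 416089/31083 + 121 = 4177132/31083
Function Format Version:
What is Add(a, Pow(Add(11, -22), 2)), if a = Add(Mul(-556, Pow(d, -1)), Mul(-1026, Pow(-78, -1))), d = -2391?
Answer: Rational(4177132, 31083) ≈ 134.39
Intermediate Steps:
a = Rational(416089, 31083) (a = Add(Mul(-556, Pow(-2391, -1)), Mul(-1026, Pow(-78, -1))) = Add(Mul(-556, Rational(-1, 2391)), Mul(-1026, Rational(-1, 78))) = Add(Rational(556, 2391), Rational(171, 13)) = Rational(416089, 31083) ≈ 13.386)
Add(a, Pow(Add(11, -22), 2)) = Add(Rational(416089, 31083), Pow(Add(11, -22), 2)) = Add(Rational(416089, 31083), Pow(-11, 2)) = Add(Rational(416089, 31083), 121) = Rational(4177132, 31083)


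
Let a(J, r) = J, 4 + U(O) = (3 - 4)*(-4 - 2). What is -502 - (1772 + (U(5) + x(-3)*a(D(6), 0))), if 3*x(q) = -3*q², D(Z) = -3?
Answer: -2303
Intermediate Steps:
U(O) = 2 (U(O) = -4 + (3 - 4)*(-4 - 2) = -4 - 1*(-6) = -4 + 6 = 2)
x(q) = -q² (x(q) = (-3*q²)/3 = -q²)
-502 - (1772 + (U(5) + x(-3)*a(D(6), 0))) = -502 - (1772 + (2 - 1*(-3)²*(-3))) = -502 - (1772 + (2 - 1*9*(-3))) = -502 - (1772 + (2 - 9*(-3))) = -502 - (1772 + (2 + 27)) = -502 - (1772 + 29) = -502 - 1*1801 = -502 - 1801 = -2303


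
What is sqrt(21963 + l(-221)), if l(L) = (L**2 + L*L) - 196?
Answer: sqrt(119449) ≈ 345.61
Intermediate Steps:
l(L) = -196 + 2*L**2 (l(L) = (L**2 + L**2) - 196 = 2*L**2 - 196 = -196 + 2*L**2)
sqrt(21963 + l(-221)) = sqrt(21963 + (-196 + 2*(-221)**2)) = sqrt(21963 + (-196 + 2*48841)) = sqrt(21963 + (-196 + 97682)) = sqrt(21963 + 97486) = sqrt(119449)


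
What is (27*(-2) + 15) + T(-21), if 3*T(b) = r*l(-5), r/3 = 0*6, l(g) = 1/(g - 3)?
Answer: -39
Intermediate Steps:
l(g) = 1/(-3 + g)
r = 0 (r = 3*(0*6) = 3*0 = 0)
T(b) = 0 (T(b) = (0/(-3 - 5))/3 = (0/(-8))/3 = (0*(-⅛))/3 = (⅓)*0 = 0)
(27*(-2) + 15) + T(-21) = (27*(-2) + 15) + 0 = (-54 + 15) + 0 = -39 + 0 = -39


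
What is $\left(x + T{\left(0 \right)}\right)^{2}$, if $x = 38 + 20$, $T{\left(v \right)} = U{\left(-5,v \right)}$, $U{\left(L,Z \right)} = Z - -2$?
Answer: $3600$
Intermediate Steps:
$U{\left(L,Z \right)} = 2 + Z$ ($U{\left(L,Z \right)} = Z + 2 = 2 + Z$)
$T{\left(v \right)} = 2 + v$
$x = 58$
$\left(x + T{\left(0 \right)}\right)^{2} = \left(58 + \left(2 + 0\right)\right)^{2} = \left(58 + 2\right)^{2} = 60^{2} = 3600$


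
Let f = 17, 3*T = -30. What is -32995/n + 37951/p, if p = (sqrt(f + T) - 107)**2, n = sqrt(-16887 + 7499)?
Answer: 108691664/32729841 + 4060757*sqrt(7)/65459682 + 32995*I*sqrt(2347)/4694 ≈ 3.485 + 340.53*I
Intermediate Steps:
T = -10 (T = (1/3)*(-30) = -10)
n = 2*I*sqrt(2347) (n = sqrt(-9388) = 2*I*sqrt(2347) ≈ 96.892*I)
p = (-107 + sqrt(7))**2 (p = (sqrt(17 - 10) - 107)**2 = (sqrt(7) - 107)**2 = (-107 + sqrt(7))**2 ≈ 10890.)
-32995/n + 37951/p = -32995*(-I*sqrt(2347)/4694) + 37951/((107 - sqrt(7))**2) = -(-32995)*I*sqrt(2347)/4694 + 37951/(107 - sqrt(7))**2 = 32995*I*sqrt(2347)/4694 + 37951/(107 - sqrt(7))**2 = 37951/(107 - sqrt(7))**2 + 32995*I*sqrt(2347)/4694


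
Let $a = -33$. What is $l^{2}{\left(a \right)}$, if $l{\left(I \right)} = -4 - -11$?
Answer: $49$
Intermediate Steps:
$l{\left(I \right)} = 7$ ($l{\left(I \right)} = -4 + 11 = 7$)
$l^{2}{\left(a \right)} = 7^{2} = 49$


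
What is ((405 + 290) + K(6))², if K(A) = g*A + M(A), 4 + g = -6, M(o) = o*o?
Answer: 450241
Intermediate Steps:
M(o) = o²
g = -10 (g = -4 - 6 = -10)
K(A) = A² - 10*A (K(A) = -10*A + A² = A² - 10*A)
((405 + 290) + K(6))² = ((405 + 290) + 6*(-10 + 6))² = (695 + 6*(-4))² = (695 - 24)² = 671² = 450241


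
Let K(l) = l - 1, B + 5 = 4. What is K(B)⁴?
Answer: 16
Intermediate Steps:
B = -1 (B = -5 + 4 = -1)
K(l) = -1 + l
K(B)⁴ = (-1 - 1)⁴ = (-2)⁴ = 16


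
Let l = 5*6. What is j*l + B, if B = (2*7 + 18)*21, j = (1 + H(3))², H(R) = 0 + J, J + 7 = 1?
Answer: 1422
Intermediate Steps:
J = -6 (J = -7 + 1 = -6)
l = 30
H(R) = -6 (H(R) = 0 - 6 = -6)
j = 25 (j = (1 - 6)² = (-5)² = 25)
B = 672 (B = (14 + 18)*21 = 32*21 = 672)
j*l + B = 25*30 + 672 = 750 + 672 = 1422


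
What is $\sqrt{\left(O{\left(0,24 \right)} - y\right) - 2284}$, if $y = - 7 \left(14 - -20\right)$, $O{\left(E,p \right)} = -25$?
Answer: $i \sqrt{2071} \approx 45.508 i$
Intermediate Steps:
$y = -238$ ($y = - 7 \left(14 + 20\right) = \left(-7\right) 34 = -238$)
$\sqrt{\left(O{\left(0,24 \right)} - y\right) - 2284} = \sqrt{\left(-25 - -238\right) - 2284} = \sqrt{\left(-25 + 238\right) - 2284} = \sqrt{213 - 2284} = \sqrt{-2071} = i \sqrt{2071}$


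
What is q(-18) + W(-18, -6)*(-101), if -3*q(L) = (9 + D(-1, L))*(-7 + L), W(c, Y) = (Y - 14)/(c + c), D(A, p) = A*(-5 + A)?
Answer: 620/9 ≈ 68.889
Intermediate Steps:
W(c, Y) = (-14 + Y)/(2*c) (W(c, Y) = (-14 + Y)/((2*c)) = (-14 + Y)*(1/(2*c)) = (-14 + Y)/(2*c))
q(L) = 35 - 5*L (q(L) = -(9 - (-5 - 1))*(-7 + L)/3 = -(9 - 1*(-6))*(-7 + L)/3 = -(9 + 6)*(-7 + L)/3 = -5*(-7 + L) = -(-105 + 15*L)/3 = 35 - 5*L)
q(-18) + W(-18, -6)*(-101) = (35 - 5*(-18)) + ((1/2)*(-14 - 6)/(-18))*(-101) = (35 + 90) + ((1/2)*(-1/18)*(-20))*(-101) = 125 + (5/9)*(-101) = 125 - 505/9 = 620/9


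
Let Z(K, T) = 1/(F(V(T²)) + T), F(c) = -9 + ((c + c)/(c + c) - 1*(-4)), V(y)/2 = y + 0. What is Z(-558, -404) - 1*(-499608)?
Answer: 203840063/408 ≈ 4.9961e+5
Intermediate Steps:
V(y) = 2*y (V(y) = 2*(y + 0) = 2*y)
F(c) = -4 (F(c) = -9 + ((2*c)/((2*c)) + 4) = -9 + ((2*c)*(1/(2*c)) + 4) = -9 + (1 + 4) = -9 + 5 = -4)
Z(K, T) = 1/(-4 + T)
Z(-558, -404) - 1*(-499608) = 1/(-4 - 404) - 1*(-499608) = 1/(-408) + 499608 = -1/408 + 499608 = 203840063/408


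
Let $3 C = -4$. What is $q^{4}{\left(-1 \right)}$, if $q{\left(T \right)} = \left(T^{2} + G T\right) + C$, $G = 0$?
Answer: $\frac{1}{81} \approx 0.012346$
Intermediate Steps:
$C = - \frac{4}{3}$ ($C = \frac{1}{3} \left(-4\right) = - \frac{4}{3} \approx -1.3333$)
$q{\left(T \right)} = - \frac{4}{3} + T^{2}$ ($q{\left(T \right)} = \left(T^{2} + 0 T\right) - \frac{4}{3} = \left(T^{2} + 0\right) - \frac{4}{3} = T^{2} - \frac{4}{3} = - \frac{4}{3} + T^{2}$)
$q^{4}{\left(-1 \right)} = \left(- \frac{4}{3} + \left(-1\right)^{2}\right)^{4} = \left(- \frac{4}{3} + 1\right)^{4} = \left(- \frac{1}{3}\right)^{4} = \frac{1}{81}$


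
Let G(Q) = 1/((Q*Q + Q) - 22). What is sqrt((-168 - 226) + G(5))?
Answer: I*sqrt(6302)/4 ≈ 19.846*I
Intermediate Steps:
G(Q) = 1/(-22 + Q + Q**2) (G(Q) = 1/((Q**2 + Q) - 22) = 1/((Q + Q**2) - 22) = 1/(-22 + Q + Q**2))
sqrt((-168 - 226) + G(5)) = sqrt((-168 - 226) + 1/(-22 + 5 + 5**2)) = sqrt(-394 + 1/(-22 + 5 + 25)) = sqrt(-394 + 1/8) = sqrt(-3151/8) = I*sqrt(6302)/4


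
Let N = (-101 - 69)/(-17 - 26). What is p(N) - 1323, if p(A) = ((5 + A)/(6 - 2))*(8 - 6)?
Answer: -113393/86 ≈ -1318.5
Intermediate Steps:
N = 170/43 (N = -170/(-43) = -170*(-1/43) = 170/43 ≈ 3.9535)
p(A) = 5/2 + A/2 (p(A) = ((5 + A)/4)*2 = ((5 + A)*(¼))*2 = (5/4 + A/4)*2 = 5/2 + A/2)
p(N) - 1323 = (5/2 + (½)*(170/43)) - 1323 = (5/2 + 85/43) - 1323 = 385/86 - 1323 = -113393/86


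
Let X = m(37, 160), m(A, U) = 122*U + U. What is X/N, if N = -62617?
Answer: -19680/62617 ≈ -0.31429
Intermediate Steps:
m(A, U) = 123*U
X = 19680 (X = 123*160 = 19680)
X/N = 19680/(-62617) = 19680*(-1/62617) = -19680/62617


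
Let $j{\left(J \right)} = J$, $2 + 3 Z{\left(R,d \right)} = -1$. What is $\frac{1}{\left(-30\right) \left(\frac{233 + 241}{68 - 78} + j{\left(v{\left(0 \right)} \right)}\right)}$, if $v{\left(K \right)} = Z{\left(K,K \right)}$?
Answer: $\frac{1}{1452} \approx 0.00068871$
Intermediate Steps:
$Z{\left(R,d \right)} = -1$ ($Z{\left(R,d \right)} = - \frac{2}{3} + \frac{1}{3} \left(-1\right) = - \frac{2}{3} - \frac{1}{3} = -1$)
$v{\left(K \right)} = -1$
$\frac{1}{\left(-30\right) \left(\frac{233 + 241}{68 - 78} + j{\left(v{\left(0 \right)} \right)}\right)} = \frac{1}{\left(-30\right) \left(\frac{233 + 241}{68 - 78} - 1\right)} = \frac{1}{\left(-30\right) \left(\frac{474}{-10} - 1\right)} = \frac{1}{\left(-30\right) \left(474 \left(- \frac{1}{10}\right) - 1\right)} = \frac{1}{\left(-30\right) \left(- \frac{237}{5} - 1\right)} = \frac{1}{\left(-30\right) \left(- \frac{242}{5}\right)} = \frac{1}{1452}$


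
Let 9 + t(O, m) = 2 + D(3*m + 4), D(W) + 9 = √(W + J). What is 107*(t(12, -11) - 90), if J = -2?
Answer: -11342 + 107*I*√31 ≈ -11342.0 + 595.75*I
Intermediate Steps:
D(W) = -9 + √(-2 + W) (D(W) = -9 + √(W - 2) = -9 + √(-2 + W))
t(O, m) = -16 + √(2 + 3*m) (t(O, m) = -9 + (2 + (-9 + √(-2 + (3*m + 4)))) = -9 + (2 + (-9 + √(-2 + (4 + 3*m)))) = -9 + (2 + (-9 + √(2 + 3*m))) = -9 + (-7 + √(2 + 3*m)) = -16 + √(2 + 3*m))
107*(t(12, -11) - 90) = 107*((-16 + √(2 + 3*(-11))) - 90) = 107*((-16 + √(2 - 33)) - 90) = 107*((-16 + √(-31)) - 90) = 107*((-16 + I*√31) - 90) = 107*(-106 + I*√31) = -11342 + 107*I*√31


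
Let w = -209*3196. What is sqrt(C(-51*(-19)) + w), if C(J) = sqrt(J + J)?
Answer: sqrt(-667964 + sqrt(1938)) ≈ 817.26*I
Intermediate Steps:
C(J) = sqrt(2)*sqrt(J) (C(J) = sqrt(2*J) = sqrt(2)*sqrt(J))
w = -667964
sqrt(C(-51*(-19)) + w) = sqrt(sqrt(2)*sqrt(-51*(-19)) - 667964) = sqrt(sqrt(2)*sqrt(969) - 667964) = sqrt(sqrt(1938) - 667964) = sqrt(-667964 + sqrt(1938))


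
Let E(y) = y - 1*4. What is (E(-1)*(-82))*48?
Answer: 19680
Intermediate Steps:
E(y) = -4 + y (E(y) = y - 4 = -4 + y)
(E(-1)*(-82))*48 = ((-4 - 1)*(-82))*48 = -5*(-82)*48 = 410*48 = 19680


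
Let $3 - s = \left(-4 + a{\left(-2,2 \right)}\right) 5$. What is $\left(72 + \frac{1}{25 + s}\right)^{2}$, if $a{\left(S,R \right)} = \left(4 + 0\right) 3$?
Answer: $\frac{744769}{144} \approx 5172.0$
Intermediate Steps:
$a{\left(S,R \right)} = 12$ ($a{\left(S,R \right)} = 4 \cdot 3 = 12$)
$s = -37$ ($s = 3 - \left(-4 + 12\right) 5 = 3 - 8 \cdot 5 = 3 - 40 = -37$)
$\left(72 + \frac{1}{25 + s}\right)^{2} = \left(72 + \frac{1}{25 - 37}\right)^{2} = \left(72 + \frac{1}{-12}\right)^{2} = \left(72 - \frac{1}{12}\right)^{2} = \left(\frac{863}{12}\right)^{2} = \frac{744769}{144}$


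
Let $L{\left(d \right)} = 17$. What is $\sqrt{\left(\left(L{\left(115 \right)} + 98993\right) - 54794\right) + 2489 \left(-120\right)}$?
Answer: $16 i \sqrt{994} \approx 504.44 i$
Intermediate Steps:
$\sqrt{\left(\left(L{\left(115 \right)} + 98993\right) - 54794\right) + 2489 \left(-120\right)} = \sqrt{\left(\left(17 + 98993\right) - 54794\right) + 2489 \left(-120\right)} = \sqrt{\left(99010 - 54794\right) - 298680} = \sqrt{44216 - 298680} = \sqrt{-254464} = 16 i \sqrt{994}$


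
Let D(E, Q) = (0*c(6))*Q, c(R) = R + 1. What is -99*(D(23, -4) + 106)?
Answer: -10494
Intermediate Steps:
c(R) = 1 + R
D(E, Q) = 0 (D(E, Q) = (0*(1 + 6))*Q = (0*7)*Q = 0*Q = 0)
-99*(D(23, -4) + 106) = -99*(0 + 106) = -99*106 = -10494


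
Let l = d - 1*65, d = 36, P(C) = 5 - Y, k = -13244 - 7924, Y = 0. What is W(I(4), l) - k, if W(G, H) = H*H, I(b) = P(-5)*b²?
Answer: 22009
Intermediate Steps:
k = -21168
P(C) = 5 (P(C) = 5 - 1*0 = 5 + 0 = 5)
l = -29 (l = 36 - 1*65 = 36 - 65 = -29)
I(b) = 5*b²
W(G, H) = H²
W(I(4), l) - k = (-29)² - 1*(-21168) = 841 + 21168 = 22009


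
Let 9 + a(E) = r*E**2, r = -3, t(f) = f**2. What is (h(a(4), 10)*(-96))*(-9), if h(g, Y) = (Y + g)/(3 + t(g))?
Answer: -3384/271 ≈ -12.487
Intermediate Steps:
a(E) = -9 - 3*E**2
h(g, Y) = (Y + g)/(3 + g**2)
(h(a(4), 10)*(-96))*(-9) = (((10 + (-9 - 3*4**2))/(3 + (-9 - 3*4**2)**2))*(-96))*(-9) = (((10 + (-9 - 3*16))/(3 + (-9 - 3*16)**2))*(-96))*(-9) = (((10 + (-9 - 48))/(3 + (-9 - 48)**2))*(-96))*(-9) = (((10 - 57)/(3 + (-57)**2))*(-96))*(-9) = ((-47/(3 + 3249))*(-96))*(-9) = ((-47/3252)*(-96))*(-9) = (((1/3252)*(-47))*(-96))*(-9) = -47/3252*(-96)*(-9) = (376/271)*(-9) = -3384/271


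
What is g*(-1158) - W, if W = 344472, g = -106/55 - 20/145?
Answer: -545618388/1595 ≈ -3.4208e+5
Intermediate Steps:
g = -3294/1595 (g = -106*1/55 - 20*1/145 = -106/55 - 4/29 = -3294/1595 ≈ -2.0652)
g*(-1158) - W = -3294/1595*(-1158) - 1*344472 = 3814452/1595 - 344472 = -545618388/1595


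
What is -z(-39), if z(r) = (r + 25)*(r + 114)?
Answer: 1050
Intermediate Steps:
z(r) = (25 + r)*(114 + r)
-z(-39) = -(2850 + (-39)² + 139*(-39)) = -(2850 + 1521 - 5421) = -1*(-1050) = 1050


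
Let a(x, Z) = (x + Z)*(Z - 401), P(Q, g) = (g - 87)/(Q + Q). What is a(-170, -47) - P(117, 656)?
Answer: 22747975/234 ≈ 97214.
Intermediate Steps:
P(Q, g) = (-87 + g)/(2*Q) (P(Q, g) = (-87 + g)/((2*Q)) = (-87 + g)*(1/(2*Q)) = (-87 + g)/(2*Q))
a(x, Z) = (-401 + Z)*(Z + x) (a(x, Z) = (Z + x)*(-401 + Z) = (-401 + Z)*(Z + x))
a(-170, -47) - P(117, 656) = ((-47)**2 - 401*(-47) - 401*(-170) - 47*(-170)) - (-87 + 656)/(2*117) = (2209 + 18847 + 68170 + 7990) - 569/(2*117) = 97216 - 1*569/234 = 97216 - 569/234 = 22747975/234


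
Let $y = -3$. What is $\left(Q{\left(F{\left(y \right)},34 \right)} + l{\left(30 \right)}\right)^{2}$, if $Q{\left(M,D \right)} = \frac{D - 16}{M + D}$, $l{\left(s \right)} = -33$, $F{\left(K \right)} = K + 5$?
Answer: $\frac{4225}{4} \approx 1056.3$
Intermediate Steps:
$F{\left(K \right)} = 5 + K$
$Q{\left(M,D \right)} = \frac{-16 + D}{D + M}$
$\left(Q{\left(F{\left(y \right)},34 \right)} + l{\left(30 \right)}\right)^{2} = \left(\frac{-16 + 34}{34 + \left(5 - 3\right)} - 33\right)^{2} = \left(\frac{1}{34 + 2} \cdot 18 - 33\right)^{2} = \left(\frac{1}{36} \cdot 18 - 33\right)^{2} = \left(\frac{1}{2} - 33\right)^{2} = \left(- \frac{65}{2}\right)^{2} = \frac{4225}{4}$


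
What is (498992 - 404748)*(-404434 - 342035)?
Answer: -70350224436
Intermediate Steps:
(498992 - 404748)*(-404434 - 342035) = 94244*(-746469) = -70350224436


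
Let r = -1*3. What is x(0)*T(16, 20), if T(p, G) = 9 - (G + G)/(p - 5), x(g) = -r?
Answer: 177/11 ≈ 16.091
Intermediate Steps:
r = -3
x(g) = 3 (x(g) = -1*(-3) = 3)
T(p, G) = 9 - 2*G/(-5 + p)
x(0)*T(16, 20) = 3*((-45 - 2*20 + 9*16)/(-5 + 16)) = 3*((-45 - 40 + 144)/11) = 3*((1/11)*59) = 3*(59/11) = 177/11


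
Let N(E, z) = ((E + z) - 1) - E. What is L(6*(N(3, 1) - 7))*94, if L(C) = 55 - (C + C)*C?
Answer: -326462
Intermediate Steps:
N(E, z) = -1 + z (N(E, z) = (-1 + E + z) - E = -1 + z)
L(C) = 55 - 2*C² (L(C) = 55 - 2*C*C = 55 - 2*C²)
L(6*(N(3, 1) - 7))*94 = (55 - 2*36*((-1 + 1) - 7)²)*94 = (55 - 2*36*(0 - 7)²)*94 = (55 - 2*(6*(-7))²)*94 = (55 - 2*(-42)²)*94 = (55 - 2*1764)*94 = (55 - 3528)*94 = -3473*94 = -326462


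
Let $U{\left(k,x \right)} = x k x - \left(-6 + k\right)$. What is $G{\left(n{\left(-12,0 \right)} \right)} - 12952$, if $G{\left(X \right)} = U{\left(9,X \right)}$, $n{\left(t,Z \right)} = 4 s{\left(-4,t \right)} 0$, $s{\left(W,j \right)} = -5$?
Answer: $-12955$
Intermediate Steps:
$U{\left(k,x \right)} = 6 - k + k x^{2}$ ($U{\left(k,x \right)} = k x x - \left(-6 + k\right) = k x^{2} - \left(-6 + k\right) = 6 - k + k x^{2}$)
$n{\left(t,Z \right)} = 0$ ($n{\left(t,Z \right)} = 4 \left(-5\right) 0 = \left(-20\right) 0 = 0$)
$G{\left(X \right)} = -3 + 9 X^{2}$ ($G{\left(X \right)} = 6 - 9 + 9 X^{2} = -3 + 9 X^{2}$)
$G{\left(n{\left(-12,0 \right)} \right)} - 12952 = \left(-3 + 9 \cdot 0^{2}\right) - 12952 = \left(-3 + 9 \cdot 0\right) - 12952 = \left(-3 + 0\right) - 12952 = -3 - 12952 = -12955$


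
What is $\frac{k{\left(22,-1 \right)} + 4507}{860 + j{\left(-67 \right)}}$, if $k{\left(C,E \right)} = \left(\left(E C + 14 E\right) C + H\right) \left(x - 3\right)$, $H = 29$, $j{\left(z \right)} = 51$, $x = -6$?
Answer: $\frac{11374}{911} \approx 12.485$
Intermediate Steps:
$k{\left(C,E \right)} = -261 - 9 C \left(14 E + C E\right)$ ($k{\left(C,E \right)} = \left(\left(E C + 14 E\right) C + 29\right) \left(-6 - 3\right) = \left(\left(C E + 14 E\right) C + 29\right) \left(-9\right) = \left(\left(14 E + C E\right) C + 29\right) \left(-9\right) = \left(C \left(14 E + C E\right) + 29\right) \left(-9\right) = \left(29 + C \left(14 E + C E\right)\right) \left(-9\right) = -261 - 9 C \left(14 E + C E\right)$)
$\frac{k{\left(22,-1 \right)} + 4507}{860 + j{\left(-67 \right)}} = \frac{\left(-261 - 2772 \left(-1\right) - - 9 \cdot 22^{2}\right) + 4507}{860 + 51} = \frac{\left(-261 + 2772 - \left(-9\right) 484\right) + 4507}{911} = \left(\left(-261 + 2772 + 4356\right) + 4507\right) \frac{1}{911} = \left(6867 + 4507\right) \frac{1}{911} = 11374 \cdot \frac{1}{911} = \frac{11374}{911}$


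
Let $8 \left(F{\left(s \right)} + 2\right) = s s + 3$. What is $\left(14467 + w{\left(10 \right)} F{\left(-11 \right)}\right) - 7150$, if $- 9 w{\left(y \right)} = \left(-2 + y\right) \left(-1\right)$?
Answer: $7329$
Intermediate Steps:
$w{\left(y \right)} = - \frac{2}{9} + \frac{y}{9}$ ($w{\left(y \right)} = - \frac{\left(-2 + y\right) \left(-1\right)}{9} = - \frac{2 - y}{9} = - \frac{2}{9} + \frac{y}{9}$)
$F{\left(s \right)} = - \frac{13}{8} + \frac{s^{2}}{8}$ ($F{\left(s \right)} = -2 + \frac{s s + 3}{8} = -2 + \frac{s^{2} + 3}{8} = -2 + \frac{3 + s^{2}}{8} = -2 + \left(\frac{3}{8} + \frac{s^{2}}{8}\right) = - \frac{13}{8} + \frac{s^{2}}{8}$)
$\left(14467 + w{\left(10 \right)} F{\left(-11 \right)}\right) - 7150 = \left(14467 + \left(- \frac{2}{9} + \frac{1}{9} \cdot 10\right) \left(- \frac{13}{8} + \frac{\left(-11\right)^{2}}{8}\right)\right) - 7150 = \left(14467 + \left(- \frac{2}{9} + \frac{10}{9}\right) \left(- \frac{13}{8} + \frac{1}{8} \cdot 121\right)\right) - 7150 = \left(14467 + \frac{8 \left(- \frac{13}{8} + \frac{121}{8}\right)}{9}\right) - 7150 = \left(14467 + \frac{8}{9} \cdot \frac{27}{2}\right) - 7150 = \left(14467 + 12\right) - 7150 = 14479 - 7150 = 7329$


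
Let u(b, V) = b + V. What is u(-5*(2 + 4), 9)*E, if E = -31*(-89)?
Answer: -57939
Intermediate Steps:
u(b, V) = V + b
E = 2759
u(-5*(2 + 4), 9)*E = (9 - 5*(2 + 4))*2759 = (9 - 5*6)*2759 = (9 - 30)*2759 = -21*2759 = -57939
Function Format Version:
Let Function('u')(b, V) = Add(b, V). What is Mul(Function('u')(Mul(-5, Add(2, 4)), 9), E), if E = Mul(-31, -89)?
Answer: -57939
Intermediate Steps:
Function('u')(b, V) = Add(V, b)
E = 2759
Mul(Function('u')(Mul(-5, Add(2, 4)), 9), E) = Mul(Add(9, Mul(-5, Add(2, 4))), 2759) = Mul(Add(9, Mul(-5, 6)), 2759) = Mul(Add(9, -30), 2759) = Mul(-21, 2759) = -57939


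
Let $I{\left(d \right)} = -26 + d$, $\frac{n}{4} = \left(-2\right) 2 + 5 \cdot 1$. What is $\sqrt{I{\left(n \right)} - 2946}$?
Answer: $2 i \sqrt{742} \approx 54.479 i$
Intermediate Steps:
$n = 4$ ($n = 4 \left(\left(-2\right) 2 + 5 \cdot 1\right) = 4 \left(-4 + 5\right) = 4 \cdot 1 = 4$)
$\sqrt{I{\left(n \right)} - 2946} = \sqrt{\left(-26 + 4\right) - 2946} = \sqrt{-22 - 2946} = \sqrt{-2968} = 2 i \sqrt{742}$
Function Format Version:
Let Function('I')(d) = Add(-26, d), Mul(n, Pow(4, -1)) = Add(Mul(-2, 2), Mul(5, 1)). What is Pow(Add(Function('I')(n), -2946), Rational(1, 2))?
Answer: Mul(2, I, Pow(742, Rational(1, 2))) ≈ Mul(54.479, I)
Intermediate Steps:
n = 4 (n = Mul(4, Add(Mul(-2, 2), Mul(5, 1))) = Mul(4, Add(-4, 5)) = Mul(4, 1) = 4)
Pow(Add(Function('I')(n), -2946), Rational(1, 2)) = Pow(Add(Add(-26, 4), -2946), Rational(1, 2)) = Pow(Add(-22, -2946), Rational(1, 2)) = Pow(-2968, Rational(1, 2)) = Mul(2, I, Pow(742, Rational(1, 2)))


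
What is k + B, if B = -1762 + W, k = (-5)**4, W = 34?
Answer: -1103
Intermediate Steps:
k = 625
B = -1728 (B = -1762 + 34 = -1728)
k + B = 625 - 1728 = -1103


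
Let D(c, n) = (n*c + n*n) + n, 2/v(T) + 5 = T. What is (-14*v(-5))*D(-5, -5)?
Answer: 126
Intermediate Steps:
v(T) = 2/(-5 + T)
D(c, n) = n + n² + c*n (D(c, n) = (c*n + n²) + n = (n² + c*n) + n = n + n² + c*n)
(-14*v(-5))*D(-5, -5) = (-28/(-5 - 5))*(-5*(1 - 5 - 5)) = (-28/(-10))*(-5*(-9)) = -28*(-1)/10*45 = -14*(-⅕)*45 = (14/5)*45 = 126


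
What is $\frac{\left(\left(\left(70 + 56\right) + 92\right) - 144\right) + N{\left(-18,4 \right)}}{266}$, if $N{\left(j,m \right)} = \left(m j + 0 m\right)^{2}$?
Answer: $\frac{2629}{133} \approx 19.767$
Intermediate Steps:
$N{\left(j,m \right)} = j^{2} m^{2}$ ($N{\left(j,m \right)} = \left(j m + 0\right)^{2} = \left(j m\right)^{2} = j^{2} m^{2}$)
$\frac{\left(\left(\left(70 + 56\right) + 92\right) - 144\right) + N{\left(-18,4 \right)}}{266} = \frac{\left(\left(\left(70 + 56\right) + 92\right) - 144\right) + \left(-18\right)^{2} \cdot 4^{2}}{266} = \frac{\left(\left(126 + 92\right) - 144\right) + 324 \cdot 16}{266} = \frac{\left(218 - 144\right) + 5184}{266} = \frac{74 + 5184}{266} = \frac{1}{266} \cdot 5258 = \frac{2629}{133}$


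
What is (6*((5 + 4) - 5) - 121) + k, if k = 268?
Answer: 171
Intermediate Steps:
(6*((5 + 4) - 5) - 121) + k = (6*((5 + 4) - 5) - 121) + 268 = (6*(9 - 5) - 121) + 268 = (6*4 - 121) + 268 = (24 - 121) + 268 = -97 + 268 = 171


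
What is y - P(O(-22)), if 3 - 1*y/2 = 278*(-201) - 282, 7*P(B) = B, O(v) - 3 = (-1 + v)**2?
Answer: 112250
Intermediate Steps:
O(v) = 3 + (-1 + v)**2
P(B) = B/7
y = 112326 (y = 6 - 2*(278*(-201) - 282) = 6 - 2*(-55878 - 282) = 6 - 2*(-56160) = 6 + 112320 = 112326)
y - P(O(-22)) = 112326 - (3 + (-1 - 22)**2)/7 = 112326 - (3 + (-23)**2)/7 = 112326 - (3 + 529)/7 = 112326 - 532/7 = 112326 - 1*76 = 112326 - 76 = 112250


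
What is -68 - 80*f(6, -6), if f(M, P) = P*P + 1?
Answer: -3028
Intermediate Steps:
f(M, P) = 1 + P² (f(M, P) = P² + 1 = 1 + P²)
-68 - 80*f(6, -6) = -68 - 80*(1 + (-6)²) = -68 - 80*(1 + 36) = -68 - 80*37 = -68 - 2960 = -3028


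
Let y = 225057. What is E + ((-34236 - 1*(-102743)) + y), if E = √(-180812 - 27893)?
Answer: 293564 + I*√208705 ≈ 2.9356e+5 + 456.84*I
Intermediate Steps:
E = I*√208705 (E = √(-208705) = I*√208705 ≈ 456.84*I)
E + ((-34236 - 1*(-102743)) + y) = I*√208705 + ((-34236 - 1*(-102743)) + 225057) = I*√208705 + ((-34236 + 102743) + 225057) = I*√208705 + (68507 + 225057) = I*√208705 + 293564 = 293564 + I*√208705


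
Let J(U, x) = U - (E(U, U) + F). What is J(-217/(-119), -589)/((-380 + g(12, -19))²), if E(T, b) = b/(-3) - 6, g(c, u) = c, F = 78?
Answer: -887/1726656 ≈ -0.00051371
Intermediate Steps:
E(T, b) = -6 - b/3 (E(T, b) = b*(-⅓) - 6 = -b/3 - 6 = -6 - b/3)
J(U, x) = -72 + 4*U/3 (J(U, x) = U - ((-6 - U/3) + 78) = U - (72 - U/3) = U + (-72 + U/3) = -72 + 4*U/3)
J(-217/(-119), -589)/((-380 + g(12, -19))²) = (-72 + 4*(-217/(-119))/3)/((-380 + 12)²) = (-72 + 4*(-217*(-1/119))/3)/((-368)²) = (-72 + (4/3)*(31/17))/135424 = (-72 + 124/51)*(1/135424) = -3548/51*1/135424 = -887/1726656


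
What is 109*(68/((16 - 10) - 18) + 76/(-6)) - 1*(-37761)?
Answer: 107288/3 ≈ 35763.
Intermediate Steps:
109*(68/((16 - 10) - 18) + 76/(-6)) - 1*(-37761) = 109*(68/(6 - 18) + 76*(-⅙)) + 37761 = 109*(68/(-12) - 38/3) + 37761 = 109*(68*(-1/12) - 38/3) + 37761 = 109*(-17/3 - 38/3) + 37761 = 109*(-55/3) + 37761 = -5995/3 + 37761 = 107288/3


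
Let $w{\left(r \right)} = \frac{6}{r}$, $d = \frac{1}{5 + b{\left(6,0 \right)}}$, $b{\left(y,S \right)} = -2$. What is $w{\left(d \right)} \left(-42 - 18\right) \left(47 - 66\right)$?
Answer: $20520$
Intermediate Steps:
$d = \frac{1}{3}$ ($d = \frac{1}{5 - 2} = \frac{1}{3} \approx 0.33333$)
$w{\left(d \right)} \left(-42 - 18\right) \left(47 - 66\right) = 6 \frac{1}{\frac{1}{3}} \left(-42 - 18\right) \left(47 - 66\right) = 6 \cdot 3 \left(\left(-60\right) \left(-19\right)\right) = 18 \cdot 1140 = 20520$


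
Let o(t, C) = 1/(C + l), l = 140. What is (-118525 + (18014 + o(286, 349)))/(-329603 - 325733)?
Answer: 24574939/160229652 ≈ 0.15337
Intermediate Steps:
o(t, C) = 1/(140 + C) (o(t, C) = 1/(C + 140) = 1/(140 + C))
(-118525 + (18014 + o(286, 349)))/(-329603 - 325733) = (-118525 + (18014 + 1/(140 + 349)))/(-329603 - 325733) = (-118525 + (18014 + 1/489))/(-655336) = (-118525 + (18014 + 1/489))*(-1/655336) = (-118525 + 8808847/489)*(-1/655336) = -49149878/489*(-1/655336) = 24574939/160229652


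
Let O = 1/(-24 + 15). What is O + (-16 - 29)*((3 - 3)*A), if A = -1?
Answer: -⅑ ≈ -0.11111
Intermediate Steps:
O = -⅑ (O = 1/(-9) = -⅑ ≈ -0.11111)
O + (-16 - 29)*((3 - 3)*A) = -⅑ + (-16 - 29)*((3 - 3)*(-1)) = -⅑ - 0*(-1) = -⅑ - 45*0 = -⅑ + 0 = -⅑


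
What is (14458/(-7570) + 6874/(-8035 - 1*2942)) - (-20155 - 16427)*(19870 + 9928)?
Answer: 45290186415683197/41547945 ≈ 1.0901e+9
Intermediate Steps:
(14458/(-7570) + 6874/(-8035 - 1*2942)) - (-20155 - 16427)*(19870 + 9928) = (14458*(-1/7570) + 6874/(-8035 - 2942)) - (-36582)*29798 = (-7229/3785 + 6874/(-10977)) - 1*(-1090070436) = (-7229/3785 + 6874*(-1/10977)) + 1090070436 = (-7229/3785 - 6874/10977) + 1090070436 = -105370823/41547945 + 1090070436 = 45290186415683197/41547945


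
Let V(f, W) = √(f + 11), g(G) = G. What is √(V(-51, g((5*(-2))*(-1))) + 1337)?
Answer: √(1337 + 2*I*√10) ≈ 36.565 + 0.08648*I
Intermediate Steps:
V(f, W) = √(11 + f)
√(V(-51, g((5*(-2))*(-1))) + 1337) = √(√(11 - 51) + 1337) = √(√(-40) + 1337) = √(2*I*√10 + 1337) = √(1337 + 2*I*√10)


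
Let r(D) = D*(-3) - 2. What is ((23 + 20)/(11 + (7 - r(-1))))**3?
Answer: 79507/4913 ≈ 16.183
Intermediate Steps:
r(D) = -2 - 3*D (r(D) = -3*D - 2 = -2 - 3*D)
((23 + 20)/(11 + (7 - r(-1))))**3 = ((23 + 20)/(11 + (7 - (-2 - 3*(-1)))))**3 = (43/(11 + (7 - (-2 + 3))))**3 = (43/(11 + (7 - 1*1)))**3 = (43/(11 + (7 - 1)))**3 = (43/(11 + 6))**3 = (43/17)**3 = 79507/4913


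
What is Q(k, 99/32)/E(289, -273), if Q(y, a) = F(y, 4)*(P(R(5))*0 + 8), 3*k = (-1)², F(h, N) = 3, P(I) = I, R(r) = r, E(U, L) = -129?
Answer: -8/43 ≈ -0.18605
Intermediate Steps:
k = ⅓ (k = (⅓)*(-1)² = (⅓)*1 = ⅓ ≈ 0.33333)
Q(y, a) = 24 (Q(y, a) = 3*(5*0 + 8) = 3*(0 + 8) = 3*8 = 24)
Q(k, 99/32)/E(289, -273) = 24/(-129) = 24*(-1/129) = -8/43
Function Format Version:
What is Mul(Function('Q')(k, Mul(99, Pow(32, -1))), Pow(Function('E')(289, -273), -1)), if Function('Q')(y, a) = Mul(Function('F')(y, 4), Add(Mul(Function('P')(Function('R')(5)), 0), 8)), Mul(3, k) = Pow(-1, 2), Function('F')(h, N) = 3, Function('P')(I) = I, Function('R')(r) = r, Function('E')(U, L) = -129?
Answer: Rational(-8, 43) ≈ -0.18605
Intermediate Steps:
k = Rational(1, 3) (k = Mul(Rational(1, 3), Pow(-1, 2)) = Mul(Rational(1, 3), 1) = Rational(1, 3) ≈ 0.33333)
Function('Q')(y, a) = 24 (Function('Q')(y, a) = Mul(3, Add(Mul(5, 0), 8)) = Mul(3, Add(0, 8)) = Mul(3, 8) = 24)
Mul(Function('Q')(k, Mul(99, Pow(32, -1))), Pow(Function('E')(289, -273), -1)) = Mul(24, Pow(-129, -1)) = Mul(24, Rational(-1, 129)) = Rational(-8, 43)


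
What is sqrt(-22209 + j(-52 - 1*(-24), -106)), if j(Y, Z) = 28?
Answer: I*sqrt(22181) ≈ 148.93*I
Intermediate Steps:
sqrt(-22209 + j(-52 - 1*(-24), -106)) = sqrt(-22209 + 28) = sqrt(-22181) = I*sqrt(22181)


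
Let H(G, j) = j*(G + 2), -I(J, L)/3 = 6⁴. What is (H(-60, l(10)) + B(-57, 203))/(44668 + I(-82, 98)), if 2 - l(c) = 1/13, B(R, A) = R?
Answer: -2191/530140 ≈ -0.0041329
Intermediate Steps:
I(J, L) = -3888 (I(J, L) = -3*6⁴ = -3*1296 = -3888)
l(c) = 25/13 (l(c) = 2 - 1/13 = 25/13)
H(G, j) = j*(2 + G)
(H(-60, l(10)) + B(-57, 203))/(44668 + I(-82, 98)) = (25*(2 - 60)/13 - 57)/(44668 - 3888) = ((25/13)*(-58) - 57)/40780 = (-1450/13 - 57)*(1/40780) = -2191/13*1/40780 = -2191/530140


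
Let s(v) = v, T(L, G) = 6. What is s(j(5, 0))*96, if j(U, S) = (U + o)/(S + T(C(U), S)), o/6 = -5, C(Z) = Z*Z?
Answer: -400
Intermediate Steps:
C(Z) = Z²
o = -30 (o = 6*(-5) = -30)
j(U, S) = (-30 + U)/(6 + S) (j(U, S) = (U - 30)/(S + 6) = (-30 + U)/(6 + S))
s(j(5, 0))*96 = ((-30 + 5)/(6 + 0))*96 = (-25/6)*96 = ((⅙)*(-25))*96 = -25/6*96 = -400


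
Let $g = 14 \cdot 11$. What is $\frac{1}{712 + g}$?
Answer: $\frac{1}{866} \approx 0.0011547$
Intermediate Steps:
$g = 154$
$\frac{1}{712 + g} = \frac{1}{712 + 154} = \frac{1}{866}$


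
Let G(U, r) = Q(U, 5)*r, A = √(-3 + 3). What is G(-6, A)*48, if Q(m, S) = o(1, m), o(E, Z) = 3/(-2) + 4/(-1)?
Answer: 0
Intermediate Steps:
A = 0 (A = √0 = 0)
o(E, Z) = -11/2 (o(E, Z) = 3*(-½) + 4*(-1) = -3/2 - 4 = -11/2)
Q(m, S) = -11/2
G(U, r) = -11*r/2
G(-6, A)*48 = -11/2*0*48 = 0*48 = 0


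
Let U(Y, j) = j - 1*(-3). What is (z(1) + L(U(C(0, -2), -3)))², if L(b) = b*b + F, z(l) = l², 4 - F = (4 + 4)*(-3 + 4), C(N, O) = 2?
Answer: 9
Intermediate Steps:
F = -4 (F = 4 - (4 + 4)*(-3 + 4) = 4 - 8 = -4)
U(Y, j) = 3 + j (U(Y, j) = j + 3 = 3 + j)
L(b) = -4 + b² (L(b) = b*b - 4 = b² - 4 = -4 + b²)
(z(1) + L(U(C(0, -2), -3)))² = (1² + (-4 + (3 - 3)²))² = (1 + (-4 + 0²))² = (1 + (-4 + 0))² = (1 - 4)² = (-3)² = 9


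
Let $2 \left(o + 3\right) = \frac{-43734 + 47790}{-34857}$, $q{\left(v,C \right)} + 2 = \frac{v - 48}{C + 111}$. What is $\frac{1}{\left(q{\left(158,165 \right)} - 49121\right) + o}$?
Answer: $- \frac{534474}{26256387805} \approx -2.0356 \cdot 10^{-5}$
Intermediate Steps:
$q{\left(v,C \right)} = -2 + \frac{-48 + v}{111 + C}$ ($q{\left(v,C \right)} = -2 + \frac{v - 48}{C + 111} = -2 + \frac{-48 + v}{111 + C}$)
$o = - \frac{35533}{11619}$ ($o = -3 + \frac{\left(-43734 + 47790\right) \frac{1}{-34857}}{2} = -3 + \frac{4056 \left(- \frac{1}{34857}\right)}{2} = -3 + \frac{1}{2} \left(- \frac{1352}{11619}\right) = -3 - \frac{676}{11619} = - \frac{35533}{11619} \approx -3.0582$)
$\frac{1}{\left(q{\left(158,165 \right)} - 49121\right) + o} = \frac{1}{\left(\frac{-270 + 158 - 330}{111 + 165} - 49121\right) - \frac{35533}{11619}} = \frac{1}{\left(\frac{-270 + 158 - 330}{276} - 49121\right) - \frac{35533}{11619}} = \frac{1}{\left(\frac{1}{276} \left(-442\right) - 49121\right) - \frac{35533}{11619}} = \frac{1}{\left(- \frac{221}{138} - 49121\right) - \frac{35533}{11619}} = \frac{1}{- \frac{6778919}{138} - \frac{35533}{11619}} = \frac{1}{- \frac{26256387805}{534474}} = - \frac{534474}{26256387805}$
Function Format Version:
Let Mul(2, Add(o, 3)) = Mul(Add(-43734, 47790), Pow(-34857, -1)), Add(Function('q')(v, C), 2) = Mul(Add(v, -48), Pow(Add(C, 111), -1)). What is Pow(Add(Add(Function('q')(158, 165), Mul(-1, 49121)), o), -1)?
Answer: Rational(-534474, 26256387805) ≈ -2.0356e-5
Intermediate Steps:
Function('q')(v, C) = Add(-2, Mul(Pow(Add(111, C), -1), Add(-48, v))) (Function('q')(v, C) = Add(-2, Mul(Add(v, -48), Pow(Add(C, 111), -1))) = Add(-2, Mul(Add(-48, v), Pow(Add(111, C), -1))) = Add(-2, Mul(Pow(Add(111, C), -1), Add(-48, v))))
o = Rational(-35533, 11619) (o = Add(-3, Mul(Rational(1, 2), Mul(Add(-43734, 47790), Pow(-34857, -1)))) = Add(-3, Mul(Rational(1, 2), Mul(4056, Rational(-1, 34857)))) = Add(-3, Mul(Rational(1, 2), Rational(-1352, 11619))) = Add(-3, Rational(-676, 11619)) = Rational(-35533, 11619) ≈ -3.0582)
Pow(Add(Add(Function('q')(158, 165), Mul(-1, 49121)), o), -1) = Pow(Add(Add(Mul(Pow(Add(111, 165), -1), Add(-270, 158, Mul(-2, 165))), Mul(-1, 49121)), Rational(-35533, 11619)), -1) = Pow(Add(Add(Mul(Pow(276, -1), Add(-270, 158, -330)), -49121), Rational(-35533, 11619)), -1) = Pow(Add(Add(Mul(Rational(1, 276), -442), -49121), Rational(-35533, 11619)), -1) = Pow(Add(Add(Rational(-221, 138), -49121), Rational(-35533, 11619)), -1) = Pow(Add(Rational(-6778919, 138), Rational(-35533, 11619)), -1) = Pow(Rational(-26256387805, 534474), -1) = Rational(-534474, 26256387805)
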